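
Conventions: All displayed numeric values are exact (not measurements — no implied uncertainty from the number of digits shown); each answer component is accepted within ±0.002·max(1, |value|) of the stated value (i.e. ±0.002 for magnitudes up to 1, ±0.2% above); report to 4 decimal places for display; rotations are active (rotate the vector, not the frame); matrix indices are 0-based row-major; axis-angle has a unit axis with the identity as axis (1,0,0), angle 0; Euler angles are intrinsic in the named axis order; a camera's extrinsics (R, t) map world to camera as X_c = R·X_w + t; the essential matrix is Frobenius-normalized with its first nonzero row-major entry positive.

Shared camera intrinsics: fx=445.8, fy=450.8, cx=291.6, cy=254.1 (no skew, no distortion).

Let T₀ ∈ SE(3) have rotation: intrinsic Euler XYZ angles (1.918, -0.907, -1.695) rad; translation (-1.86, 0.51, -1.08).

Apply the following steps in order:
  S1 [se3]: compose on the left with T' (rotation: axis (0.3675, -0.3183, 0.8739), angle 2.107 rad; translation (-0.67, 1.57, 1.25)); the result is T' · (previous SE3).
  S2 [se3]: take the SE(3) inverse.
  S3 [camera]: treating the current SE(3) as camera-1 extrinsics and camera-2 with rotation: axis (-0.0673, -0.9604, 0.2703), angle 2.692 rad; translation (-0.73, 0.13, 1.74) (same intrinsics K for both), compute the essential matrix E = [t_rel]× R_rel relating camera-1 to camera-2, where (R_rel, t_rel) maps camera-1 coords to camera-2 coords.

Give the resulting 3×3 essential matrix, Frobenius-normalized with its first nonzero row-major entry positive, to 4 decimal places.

after S1 (compose_se3): R=[-0.5655 0.3743 0.7350; 0.4649 0.8807 -0.0908; -0.6812 0.2904 -0.6720], t=(-0.8010, 1.1140, -0.9089)
after S2 (invert_se3): R=[-0.5655 0.4649 -0.6812; 0.3743 0.8807 0.2904; 0.7350 -0.0908 -0.6720], t=(-1.5901, -0.4174, 0.0790)
after S3 (essential): [0.2784 0.6149 -0.1597; -0.4228 0.1695 0.3020; 0.2863 -0.3037 -0.2146]

matrix = [0.2784 0.6149 -0.1597; -0.4228 0.1695 0.3020; 0.2863 -0.3037 -0.2146]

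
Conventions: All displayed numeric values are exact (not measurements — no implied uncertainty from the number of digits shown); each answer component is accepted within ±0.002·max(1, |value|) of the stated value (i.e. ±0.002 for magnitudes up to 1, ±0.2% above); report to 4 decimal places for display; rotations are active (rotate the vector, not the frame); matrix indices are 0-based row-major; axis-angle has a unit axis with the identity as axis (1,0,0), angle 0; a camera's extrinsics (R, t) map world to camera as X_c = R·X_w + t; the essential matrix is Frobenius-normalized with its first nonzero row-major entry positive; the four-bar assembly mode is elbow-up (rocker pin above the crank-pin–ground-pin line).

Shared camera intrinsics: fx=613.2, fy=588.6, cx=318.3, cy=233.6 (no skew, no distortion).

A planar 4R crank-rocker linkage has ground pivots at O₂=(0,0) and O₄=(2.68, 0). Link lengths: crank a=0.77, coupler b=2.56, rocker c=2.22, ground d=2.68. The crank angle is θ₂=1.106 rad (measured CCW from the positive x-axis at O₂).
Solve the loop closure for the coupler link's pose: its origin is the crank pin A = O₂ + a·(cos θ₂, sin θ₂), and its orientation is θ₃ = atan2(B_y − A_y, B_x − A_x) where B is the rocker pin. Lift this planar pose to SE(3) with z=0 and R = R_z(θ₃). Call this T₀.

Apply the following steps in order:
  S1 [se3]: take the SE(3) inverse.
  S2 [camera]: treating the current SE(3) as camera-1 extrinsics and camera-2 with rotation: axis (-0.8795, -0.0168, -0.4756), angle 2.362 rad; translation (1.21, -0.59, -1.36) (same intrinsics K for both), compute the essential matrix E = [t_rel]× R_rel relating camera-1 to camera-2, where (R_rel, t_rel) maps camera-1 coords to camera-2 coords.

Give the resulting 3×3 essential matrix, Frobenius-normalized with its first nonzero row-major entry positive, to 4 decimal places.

matrix = [0.3580 -0.1368 -0.3734; 0.4041 -0.4550 0.1475; 0.0775 0.2041 -0.5234]

source (fourbar_fk): coupler pose = R=[0.8061 -0.5918 0.0000; 0.5918 0.8061 0.0000; 0.0000 0.0000 1.0000], t=(0.3451, 0.6883, 0.0000)
after S1 (invert_se3): R=[0.8061 0.5918 0.0000; -0.5918 0.8061 0.0000; 0.0000 0.0000 1.0000], t=(-0.6856, -0.3506, 0.0000)
after S2 (essential): [0.3580 -0.1368 -0.3734; 0.4041 -0.4550 0.1475; 0.0775 0.2041 -0.5234]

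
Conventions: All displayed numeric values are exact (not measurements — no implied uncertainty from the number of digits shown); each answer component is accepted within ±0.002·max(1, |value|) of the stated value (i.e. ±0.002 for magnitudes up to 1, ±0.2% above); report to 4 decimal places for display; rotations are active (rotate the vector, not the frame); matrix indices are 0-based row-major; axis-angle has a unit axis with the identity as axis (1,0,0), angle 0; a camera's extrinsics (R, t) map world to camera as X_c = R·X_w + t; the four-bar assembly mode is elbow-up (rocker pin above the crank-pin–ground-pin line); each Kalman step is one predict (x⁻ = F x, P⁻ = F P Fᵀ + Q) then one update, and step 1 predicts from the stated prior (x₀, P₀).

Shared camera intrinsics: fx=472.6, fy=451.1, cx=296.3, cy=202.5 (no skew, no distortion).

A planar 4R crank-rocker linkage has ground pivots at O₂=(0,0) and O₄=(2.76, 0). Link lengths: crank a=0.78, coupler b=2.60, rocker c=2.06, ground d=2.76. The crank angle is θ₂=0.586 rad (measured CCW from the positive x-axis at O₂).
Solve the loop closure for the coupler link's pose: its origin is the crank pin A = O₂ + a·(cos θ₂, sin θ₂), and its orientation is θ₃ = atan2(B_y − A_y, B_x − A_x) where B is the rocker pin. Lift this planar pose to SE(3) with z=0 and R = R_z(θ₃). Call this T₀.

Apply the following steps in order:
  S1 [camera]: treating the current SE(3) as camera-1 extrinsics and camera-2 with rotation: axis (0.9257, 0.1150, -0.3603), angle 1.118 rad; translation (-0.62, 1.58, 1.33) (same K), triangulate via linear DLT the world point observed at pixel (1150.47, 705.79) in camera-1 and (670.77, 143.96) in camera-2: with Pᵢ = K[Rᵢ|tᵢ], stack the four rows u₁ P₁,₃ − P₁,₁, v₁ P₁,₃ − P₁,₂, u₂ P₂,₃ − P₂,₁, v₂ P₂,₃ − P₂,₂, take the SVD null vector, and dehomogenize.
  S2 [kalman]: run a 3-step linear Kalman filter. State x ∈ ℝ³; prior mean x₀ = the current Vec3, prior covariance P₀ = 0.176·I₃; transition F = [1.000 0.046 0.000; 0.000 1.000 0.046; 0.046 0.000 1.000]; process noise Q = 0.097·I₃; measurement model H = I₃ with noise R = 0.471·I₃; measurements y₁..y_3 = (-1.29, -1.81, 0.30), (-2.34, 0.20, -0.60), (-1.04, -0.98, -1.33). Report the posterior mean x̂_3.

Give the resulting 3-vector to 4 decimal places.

source (fourbar_fk): coupler pose = R=[0.7800 -0.6258 0.0000; 0.6258 0.7800 0.0000; 0.0000 0.0000 1.0000], t=(0.6499, 0.4314, 0.0000)
after S1 (triangulate): (1.9443, -0.2664, 1.2909)
after S2 (kf_track): (-0.6819, -0.6670, -0.2614)

result = (-0.6819, -0.6670, -0.2614)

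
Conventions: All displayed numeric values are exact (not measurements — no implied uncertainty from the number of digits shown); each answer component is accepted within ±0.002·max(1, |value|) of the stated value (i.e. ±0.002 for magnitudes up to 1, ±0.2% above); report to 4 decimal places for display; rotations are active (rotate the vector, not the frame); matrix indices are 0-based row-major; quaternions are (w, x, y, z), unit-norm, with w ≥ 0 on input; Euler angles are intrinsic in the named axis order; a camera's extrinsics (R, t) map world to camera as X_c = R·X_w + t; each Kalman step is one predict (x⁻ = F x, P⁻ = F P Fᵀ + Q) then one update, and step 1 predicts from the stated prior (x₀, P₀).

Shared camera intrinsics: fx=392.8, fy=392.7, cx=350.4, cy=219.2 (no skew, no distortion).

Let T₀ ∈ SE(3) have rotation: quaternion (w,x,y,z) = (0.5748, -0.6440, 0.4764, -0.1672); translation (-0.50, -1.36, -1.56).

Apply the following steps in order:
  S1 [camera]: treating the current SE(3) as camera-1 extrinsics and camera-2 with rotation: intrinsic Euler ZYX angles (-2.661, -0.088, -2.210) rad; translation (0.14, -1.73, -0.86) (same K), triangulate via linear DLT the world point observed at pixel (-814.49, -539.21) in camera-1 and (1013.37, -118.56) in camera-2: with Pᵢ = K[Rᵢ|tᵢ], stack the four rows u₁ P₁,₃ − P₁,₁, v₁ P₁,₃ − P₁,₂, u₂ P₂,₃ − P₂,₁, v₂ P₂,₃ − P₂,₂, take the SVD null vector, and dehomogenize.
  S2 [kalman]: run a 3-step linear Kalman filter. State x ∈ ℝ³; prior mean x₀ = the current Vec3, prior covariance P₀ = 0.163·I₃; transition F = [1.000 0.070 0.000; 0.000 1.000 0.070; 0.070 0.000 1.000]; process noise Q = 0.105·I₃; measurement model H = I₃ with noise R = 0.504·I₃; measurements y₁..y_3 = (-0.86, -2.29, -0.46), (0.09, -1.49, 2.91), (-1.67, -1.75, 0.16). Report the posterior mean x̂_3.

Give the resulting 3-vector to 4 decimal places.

after S1 (triangulate): (-1.4967, -1.3868, -1.3058)
after S2 (kf_track): (-1.2192, -1.6681, 0.2066)

result = (-1.2192, -1.6681, 0.2066)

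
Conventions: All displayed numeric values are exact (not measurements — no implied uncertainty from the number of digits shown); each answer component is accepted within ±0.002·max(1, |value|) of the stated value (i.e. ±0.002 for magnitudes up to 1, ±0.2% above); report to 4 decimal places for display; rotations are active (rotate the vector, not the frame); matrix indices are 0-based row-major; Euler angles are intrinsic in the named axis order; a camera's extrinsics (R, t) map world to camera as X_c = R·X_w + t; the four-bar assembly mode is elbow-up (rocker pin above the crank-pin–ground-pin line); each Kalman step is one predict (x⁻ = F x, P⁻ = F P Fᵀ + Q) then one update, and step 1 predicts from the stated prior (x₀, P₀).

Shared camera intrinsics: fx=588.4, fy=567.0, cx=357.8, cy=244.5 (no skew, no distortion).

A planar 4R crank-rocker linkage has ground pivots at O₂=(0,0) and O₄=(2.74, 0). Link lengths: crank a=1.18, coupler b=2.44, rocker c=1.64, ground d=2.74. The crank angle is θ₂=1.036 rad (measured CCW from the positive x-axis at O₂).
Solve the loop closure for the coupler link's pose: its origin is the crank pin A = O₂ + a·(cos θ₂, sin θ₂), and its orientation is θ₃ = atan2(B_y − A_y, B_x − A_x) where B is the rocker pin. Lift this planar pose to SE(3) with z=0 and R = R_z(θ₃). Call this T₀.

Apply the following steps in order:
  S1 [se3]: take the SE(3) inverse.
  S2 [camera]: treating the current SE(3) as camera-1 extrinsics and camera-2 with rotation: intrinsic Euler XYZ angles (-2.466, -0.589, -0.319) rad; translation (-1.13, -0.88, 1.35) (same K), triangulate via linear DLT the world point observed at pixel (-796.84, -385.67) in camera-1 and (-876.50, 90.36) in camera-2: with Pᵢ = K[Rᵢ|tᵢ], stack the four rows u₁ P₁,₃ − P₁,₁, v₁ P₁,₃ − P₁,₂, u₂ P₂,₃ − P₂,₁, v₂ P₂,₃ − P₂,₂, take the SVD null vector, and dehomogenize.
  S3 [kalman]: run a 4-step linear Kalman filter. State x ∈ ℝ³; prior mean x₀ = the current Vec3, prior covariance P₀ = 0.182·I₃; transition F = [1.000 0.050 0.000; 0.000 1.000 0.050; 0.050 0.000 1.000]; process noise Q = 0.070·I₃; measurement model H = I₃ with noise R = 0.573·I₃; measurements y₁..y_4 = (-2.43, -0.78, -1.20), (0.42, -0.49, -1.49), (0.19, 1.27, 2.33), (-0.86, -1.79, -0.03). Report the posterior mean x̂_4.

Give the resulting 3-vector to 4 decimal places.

source (fourbar_fk): coupler pose = R=[0.9683 -0.2497 0.0000; 0.2497 0.9683 0.0000; 0.0000 0.0000 1.0000], t=(0.6014, 1.0152, 0.0000)
after S1 (invert_se3): R=[0.9683 0.2497 0.0000; -0.2497 0.9683 0.0000; 0.0000 0.0000 1.0000], t=(-0.8359, -0.8329, 0.0000)
after S2 (triangulate): (-1.5013, -1.0145, 1.2959)
after S3 (kf_track): (-0.8258, -0.6015, 0.3558)

result = (-0.8258, -0.6015, 0.3558)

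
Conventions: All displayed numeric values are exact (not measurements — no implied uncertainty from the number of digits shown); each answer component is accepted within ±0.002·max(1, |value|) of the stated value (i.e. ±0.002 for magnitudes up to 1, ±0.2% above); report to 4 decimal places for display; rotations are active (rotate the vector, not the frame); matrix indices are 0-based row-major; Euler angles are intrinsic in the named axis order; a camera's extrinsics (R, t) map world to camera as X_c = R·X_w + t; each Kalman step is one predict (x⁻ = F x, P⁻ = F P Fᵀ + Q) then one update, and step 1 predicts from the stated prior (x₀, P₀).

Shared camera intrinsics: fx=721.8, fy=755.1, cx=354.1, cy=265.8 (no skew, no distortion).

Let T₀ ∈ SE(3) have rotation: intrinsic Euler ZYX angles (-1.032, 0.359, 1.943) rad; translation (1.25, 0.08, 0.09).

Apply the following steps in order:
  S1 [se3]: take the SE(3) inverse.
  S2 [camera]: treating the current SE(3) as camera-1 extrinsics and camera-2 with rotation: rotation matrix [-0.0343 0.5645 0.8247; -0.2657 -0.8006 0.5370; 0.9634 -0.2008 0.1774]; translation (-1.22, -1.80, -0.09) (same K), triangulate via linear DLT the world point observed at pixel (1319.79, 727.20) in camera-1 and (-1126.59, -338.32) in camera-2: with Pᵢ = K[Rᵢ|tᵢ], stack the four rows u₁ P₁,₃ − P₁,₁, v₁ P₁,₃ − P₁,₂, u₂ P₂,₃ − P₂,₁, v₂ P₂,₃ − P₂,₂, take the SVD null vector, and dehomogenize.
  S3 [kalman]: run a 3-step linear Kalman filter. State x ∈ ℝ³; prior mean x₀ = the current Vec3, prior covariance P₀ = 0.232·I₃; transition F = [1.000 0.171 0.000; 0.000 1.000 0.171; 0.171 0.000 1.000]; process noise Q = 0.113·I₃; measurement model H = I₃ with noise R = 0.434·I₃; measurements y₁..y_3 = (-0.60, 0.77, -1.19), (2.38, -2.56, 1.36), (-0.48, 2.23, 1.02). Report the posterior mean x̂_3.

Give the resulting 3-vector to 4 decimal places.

after S1 (invert_se3): R=[0.4804 -0.8036 -0.3513; -0.1442 -0.4675 0.8721; -0.8651 -0.3683 -0.3405], t=(-0.5046, 0.1392, 1.1415)
after S2 (triangulate): (0.9537, -1.5699, -0.1749)
after S3 (kf_track): (0.4203, 0.1238, 0.7797)

result = (0.4203, 0.1238, 0.7797)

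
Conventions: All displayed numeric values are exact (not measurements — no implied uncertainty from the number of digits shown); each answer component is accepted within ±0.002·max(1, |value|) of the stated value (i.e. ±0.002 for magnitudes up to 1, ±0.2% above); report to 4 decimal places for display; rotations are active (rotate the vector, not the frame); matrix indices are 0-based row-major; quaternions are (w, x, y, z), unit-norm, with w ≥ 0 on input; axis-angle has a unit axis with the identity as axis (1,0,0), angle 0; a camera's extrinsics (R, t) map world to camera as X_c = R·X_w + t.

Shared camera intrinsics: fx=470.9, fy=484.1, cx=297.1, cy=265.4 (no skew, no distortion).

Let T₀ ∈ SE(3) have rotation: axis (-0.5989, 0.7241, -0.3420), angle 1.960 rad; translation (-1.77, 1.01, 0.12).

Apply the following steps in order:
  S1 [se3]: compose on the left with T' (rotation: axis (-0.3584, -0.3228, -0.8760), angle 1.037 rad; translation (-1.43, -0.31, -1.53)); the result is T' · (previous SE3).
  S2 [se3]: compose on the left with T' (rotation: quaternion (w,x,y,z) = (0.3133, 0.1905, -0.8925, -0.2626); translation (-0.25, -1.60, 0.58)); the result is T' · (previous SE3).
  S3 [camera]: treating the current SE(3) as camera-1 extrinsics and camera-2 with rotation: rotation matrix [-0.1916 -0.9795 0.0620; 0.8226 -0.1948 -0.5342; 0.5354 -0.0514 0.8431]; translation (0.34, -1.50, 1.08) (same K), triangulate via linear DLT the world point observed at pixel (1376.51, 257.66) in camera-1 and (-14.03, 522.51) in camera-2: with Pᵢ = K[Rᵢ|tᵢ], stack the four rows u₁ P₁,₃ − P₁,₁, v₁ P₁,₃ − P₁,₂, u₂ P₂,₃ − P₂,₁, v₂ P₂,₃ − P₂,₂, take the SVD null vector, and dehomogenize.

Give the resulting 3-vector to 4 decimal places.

after S1 (compose_se3): R=[-0.6279 0.2285 0.7440; -0.7660 -0.0117 -0.6428; -0.1381 -0.9735 0.1824], t=(-1.6380, 1.5435, -2.3599)
after S2 (compose_se3): R=[0.6845 0.4768 -0.5514; -0.3362 -0.4647 -0.8192; -0.6468 0.7461 -0.1578], t=(2.2326, -0.3794, 2.3067)
after S3 (triangulate): (1.5619, 0.4732, -1.3362)

result = (1.5619, 0.4732, -1.3362)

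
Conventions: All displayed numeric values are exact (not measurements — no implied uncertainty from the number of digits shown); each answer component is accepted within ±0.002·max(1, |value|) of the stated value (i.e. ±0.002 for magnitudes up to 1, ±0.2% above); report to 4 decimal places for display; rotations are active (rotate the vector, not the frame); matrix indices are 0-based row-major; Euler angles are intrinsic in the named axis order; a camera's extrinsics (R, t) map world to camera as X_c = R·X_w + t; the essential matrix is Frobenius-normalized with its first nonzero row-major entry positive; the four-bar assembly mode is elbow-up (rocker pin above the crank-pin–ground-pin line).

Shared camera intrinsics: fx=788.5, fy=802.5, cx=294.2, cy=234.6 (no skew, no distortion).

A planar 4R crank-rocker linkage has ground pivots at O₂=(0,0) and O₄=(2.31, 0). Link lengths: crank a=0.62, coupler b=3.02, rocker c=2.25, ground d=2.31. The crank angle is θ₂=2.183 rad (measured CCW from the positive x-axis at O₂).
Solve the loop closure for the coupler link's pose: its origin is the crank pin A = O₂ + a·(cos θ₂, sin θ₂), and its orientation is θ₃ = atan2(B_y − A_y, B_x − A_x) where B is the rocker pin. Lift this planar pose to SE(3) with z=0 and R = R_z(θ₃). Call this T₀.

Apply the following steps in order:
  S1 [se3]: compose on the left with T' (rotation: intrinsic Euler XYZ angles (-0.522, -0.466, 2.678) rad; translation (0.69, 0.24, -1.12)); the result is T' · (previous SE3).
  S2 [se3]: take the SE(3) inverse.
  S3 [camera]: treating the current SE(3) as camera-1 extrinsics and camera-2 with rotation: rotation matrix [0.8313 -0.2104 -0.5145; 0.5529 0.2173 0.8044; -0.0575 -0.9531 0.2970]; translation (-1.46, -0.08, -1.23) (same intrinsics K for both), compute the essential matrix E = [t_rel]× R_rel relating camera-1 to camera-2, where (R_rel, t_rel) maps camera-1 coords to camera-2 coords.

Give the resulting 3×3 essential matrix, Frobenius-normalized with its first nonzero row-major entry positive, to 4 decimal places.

matrix = [0.5878 -0.0535 -0.3399; -0.3845 -0.1792 -0.5370; -0.0657 0.0640 0.2439]

source (fourbar_fk): coupler pose = R=[0.8187 -0.5742 0.0000; 0.5742 0.8187 0.0000; 0.0000 0.0000 1.0000], t=(-0.3563, 0.5074, 0.0000)
after S1 (compose_se3): R=[-0.8836 0.1318 -0.4493; -0.3495 -0.8243 0.4454; -0.3116 0.5506 0.7744], t=(0.7720, -0.2709, -0.7785)
after S2 (invert_se3): R=[-0.8836 -0.3495 -0.3116; 0.1318 -0.8243 0.5506; -0.4493 0.4454 0.7744], t=(0.3448, 0.1036, 1.0704)
after S3 (essential): [0.5878 -0.0535 -0.3399; -0.3845 -0.1792 -0.5370; -0.0657 0.0640 0.2439]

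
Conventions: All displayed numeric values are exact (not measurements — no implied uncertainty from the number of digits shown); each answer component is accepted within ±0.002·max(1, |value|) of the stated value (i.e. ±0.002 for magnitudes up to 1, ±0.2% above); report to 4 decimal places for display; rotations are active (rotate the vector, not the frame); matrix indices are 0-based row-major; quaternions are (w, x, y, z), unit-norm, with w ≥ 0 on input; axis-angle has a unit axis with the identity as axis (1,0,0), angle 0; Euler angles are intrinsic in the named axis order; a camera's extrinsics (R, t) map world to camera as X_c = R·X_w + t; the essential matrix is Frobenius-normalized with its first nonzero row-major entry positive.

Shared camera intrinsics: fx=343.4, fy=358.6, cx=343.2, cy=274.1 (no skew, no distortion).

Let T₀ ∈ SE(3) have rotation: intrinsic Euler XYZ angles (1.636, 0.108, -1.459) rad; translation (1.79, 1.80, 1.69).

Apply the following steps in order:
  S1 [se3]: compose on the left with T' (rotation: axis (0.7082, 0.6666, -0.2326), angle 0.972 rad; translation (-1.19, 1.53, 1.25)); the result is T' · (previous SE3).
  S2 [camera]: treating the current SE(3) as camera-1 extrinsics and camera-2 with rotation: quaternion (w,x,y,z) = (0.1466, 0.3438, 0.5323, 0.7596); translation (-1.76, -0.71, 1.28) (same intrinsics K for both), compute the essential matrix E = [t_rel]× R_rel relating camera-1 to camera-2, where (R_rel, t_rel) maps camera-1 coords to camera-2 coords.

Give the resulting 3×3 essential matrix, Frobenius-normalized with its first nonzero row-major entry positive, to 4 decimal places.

after S1 (compose_se3): R=[-0.3570 0.8694 -0.3416; 0.7064 0.0120 -0.7078; -0.6112 -0.4940 -0.6184], t=(1.7364, 1.8154, 2.0594)
after S2 (essential): [0.6757 0.1114 -0.1729; 0.0859 -0.4303 -0.0485; -0.0564 0.5484 0.0477]

matrix = [0.6757 0.1114 -0.1729; 0.0859 -0.4303 -0.0485; -0.0564 0.5484 0.0477]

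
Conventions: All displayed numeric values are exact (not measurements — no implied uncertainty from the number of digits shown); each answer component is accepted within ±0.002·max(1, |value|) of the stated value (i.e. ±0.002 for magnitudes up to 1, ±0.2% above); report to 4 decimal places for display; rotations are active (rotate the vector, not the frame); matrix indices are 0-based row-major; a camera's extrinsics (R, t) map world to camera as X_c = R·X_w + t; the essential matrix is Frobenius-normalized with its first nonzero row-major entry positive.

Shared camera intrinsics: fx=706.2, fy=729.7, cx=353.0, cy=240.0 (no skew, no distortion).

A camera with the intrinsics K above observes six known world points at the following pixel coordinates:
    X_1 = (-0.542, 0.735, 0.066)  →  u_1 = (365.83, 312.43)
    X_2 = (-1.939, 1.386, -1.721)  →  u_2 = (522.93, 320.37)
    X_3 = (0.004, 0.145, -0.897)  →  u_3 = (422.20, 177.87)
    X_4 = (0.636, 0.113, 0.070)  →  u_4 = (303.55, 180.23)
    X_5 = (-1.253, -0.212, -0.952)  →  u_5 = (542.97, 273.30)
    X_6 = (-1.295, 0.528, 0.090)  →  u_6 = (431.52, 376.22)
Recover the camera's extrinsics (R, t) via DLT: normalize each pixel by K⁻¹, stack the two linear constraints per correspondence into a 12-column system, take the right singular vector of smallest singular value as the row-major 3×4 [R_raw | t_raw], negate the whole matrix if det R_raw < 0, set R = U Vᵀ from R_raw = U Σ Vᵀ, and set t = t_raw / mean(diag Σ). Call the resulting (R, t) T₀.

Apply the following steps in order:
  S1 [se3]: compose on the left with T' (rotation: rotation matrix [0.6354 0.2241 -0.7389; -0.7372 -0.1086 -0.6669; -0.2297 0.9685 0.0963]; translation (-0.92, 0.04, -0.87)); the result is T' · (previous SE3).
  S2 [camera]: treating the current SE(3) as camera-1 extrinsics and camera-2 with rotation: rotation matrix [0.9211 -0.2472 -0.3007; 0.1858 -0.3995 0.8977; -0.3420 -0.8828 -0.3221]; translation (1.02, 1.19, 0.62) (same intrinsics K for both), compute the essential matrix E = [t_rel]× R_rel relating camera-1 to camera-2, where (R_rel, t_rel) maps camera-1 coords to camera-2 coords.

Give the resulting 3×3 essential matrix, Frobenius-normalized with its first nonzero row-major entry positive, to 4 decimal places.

matrix = [0.3933 -0.4577 -0.3664; -0.1667 0.1577 -0.3114; 0.2156 -0.1952 0.5171]

source (pnp_recover): camera pose = R=[-0.6535 -0.4206 -0.6293; -0.7558 0.3174 0.5728; -0.0411 0.8499 -0.5253], t=(0.1100, -0.0600, 5.6396)
after S1 (compose_se3): R=[-0.5543 -0.8241 0.1167; 0.5913 -0.2912 0.7521; -0.5858 0.4858 0.6487], t=(-5.0308, -3.7955, -0.4106)
after S2 (essential): [0.3933 -0.4577 -0.3664; -0.1667 0.1577 -0.3114; 0.2156 -0.1952 0.5171]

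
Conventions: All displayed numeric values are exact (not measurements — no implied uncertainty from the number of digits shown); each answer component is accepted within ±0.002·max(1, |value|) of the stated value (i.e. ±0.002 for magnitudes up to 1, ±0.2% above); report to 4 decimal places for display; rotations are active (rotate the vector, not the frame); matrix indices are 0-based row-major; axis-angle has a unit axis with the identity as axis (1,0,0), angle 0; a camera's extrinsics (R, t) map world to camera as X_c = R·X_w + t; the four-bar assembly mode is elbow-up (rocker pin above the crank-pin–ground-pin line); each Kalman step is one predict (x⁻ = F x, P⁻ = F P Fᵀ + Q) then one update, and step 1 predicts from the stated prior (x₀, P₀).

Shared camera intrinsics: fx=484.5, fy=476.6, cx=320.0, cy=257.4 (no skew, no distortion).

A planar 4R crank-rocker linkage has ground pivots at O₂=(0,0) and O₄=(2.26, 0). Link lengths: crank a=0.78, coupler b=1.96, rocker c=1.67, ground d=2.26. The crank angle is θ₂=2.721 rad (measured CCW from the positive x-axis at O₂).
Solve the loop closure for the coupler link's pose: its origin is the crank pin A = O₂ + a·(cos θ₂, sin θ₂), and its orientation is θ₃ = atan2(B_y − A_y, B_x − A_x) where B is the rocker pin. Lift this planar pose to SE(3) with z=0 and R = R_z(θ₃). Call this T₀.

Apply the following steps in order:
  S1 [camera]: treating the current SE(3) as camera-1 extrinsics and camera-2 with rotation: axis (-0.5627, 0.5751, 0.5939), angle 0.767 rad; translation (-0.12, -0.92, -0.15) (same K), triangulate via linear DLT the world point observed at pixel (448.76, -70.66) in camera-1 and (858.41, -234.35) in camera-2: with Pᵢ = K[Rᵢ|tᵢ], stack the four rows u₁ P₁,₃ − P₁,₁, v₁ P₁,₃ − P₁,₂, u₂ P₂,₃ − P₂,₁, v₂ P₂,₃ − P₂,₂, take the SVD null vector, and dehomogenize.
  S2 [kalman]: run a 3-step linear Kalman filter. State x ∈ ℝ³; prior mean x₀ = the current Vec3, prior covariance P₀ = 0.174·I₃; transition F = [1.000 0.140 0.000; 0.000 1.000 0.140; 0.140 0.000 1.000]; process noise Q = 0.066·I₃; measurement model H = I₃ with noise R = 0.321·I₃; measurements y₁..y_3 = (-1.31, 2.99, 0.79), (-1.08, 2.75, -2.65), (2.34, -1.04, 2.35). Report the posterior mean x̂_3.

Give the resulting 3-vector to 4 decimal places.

source (fourbar_fk): coupler pose = R=[0.9032 -0.4292 0.0000; 0.4292 0.9032 0.0000; 0.0000 0.0000 1.0000], t=(-0.7120, 0.3185, 0.0000)
after S1 (triangulate): (0.4222, -1.7122, 1.5208)
after S2 (kf_track): (0.5868, 0.5638, 0.7042)

result = (0.5868, 0.5638, 0.7042)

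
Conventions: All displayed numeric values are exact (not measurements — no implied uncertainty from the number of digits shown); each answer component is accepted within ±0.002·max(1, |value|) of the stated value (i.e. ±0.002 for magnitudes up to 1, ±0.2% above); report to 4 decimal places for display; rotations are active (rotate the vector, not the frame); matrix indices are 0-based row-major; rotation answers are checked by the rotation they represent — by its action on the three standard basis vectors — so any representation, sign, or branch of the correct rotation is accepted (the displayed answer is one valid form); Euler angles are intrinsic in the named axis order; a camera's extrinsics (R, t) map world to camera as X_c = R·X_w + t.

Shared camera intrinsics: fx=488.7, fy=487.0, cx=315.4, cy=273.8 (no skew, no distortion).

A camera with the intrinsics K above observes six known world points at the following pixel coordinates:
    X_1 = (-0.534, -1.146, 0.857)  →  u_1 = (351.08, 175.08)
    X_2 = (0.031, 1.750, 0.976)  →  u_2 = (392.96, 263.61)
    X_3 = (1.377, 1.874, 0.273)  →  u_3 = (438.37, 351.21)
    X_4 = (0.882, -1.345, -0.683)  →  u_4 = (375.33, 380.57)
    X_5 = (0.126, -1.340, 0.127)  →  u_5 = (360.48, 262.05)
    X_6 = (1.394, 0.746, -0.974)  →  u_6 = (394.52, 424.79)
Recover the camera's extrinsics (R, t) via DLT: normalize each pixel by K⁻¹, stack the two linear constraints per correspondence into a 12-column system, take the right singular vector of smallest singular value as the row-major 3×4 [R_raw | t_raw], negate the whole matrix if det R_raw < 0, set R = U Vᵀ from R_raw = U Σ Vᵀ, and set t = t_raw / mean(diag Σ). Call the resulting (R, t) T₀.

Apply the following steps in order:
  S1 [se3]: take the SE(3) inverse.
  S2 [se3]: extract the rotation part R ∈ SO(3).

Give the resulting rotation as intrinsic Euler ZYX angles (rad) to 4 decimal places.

source (pnp_recover): camera pose = R=[0.7899 0.1176 0.6019; 0.5706 0.2189 -0.7915; -0.2249 0.9686 0.1058], t=(0.4099, 0.2099, 5.9498)
after S1 (invert_se3): R=[0.7899 0.5706 -0.2249; 0.1176 0.2189 0.9686; 0.6019 -0.7915 0.1058], t=(0.8944, -5.8573, -0.7101)
after S2 (rot_of_se3): [0.7899 0.5706 -0.2249; 0.1176 0.2189 0.9686; 0.6019 -0.7915 0.1058]

rotation (euler_zyx) = (0.1478, -0.6459, -1.4379)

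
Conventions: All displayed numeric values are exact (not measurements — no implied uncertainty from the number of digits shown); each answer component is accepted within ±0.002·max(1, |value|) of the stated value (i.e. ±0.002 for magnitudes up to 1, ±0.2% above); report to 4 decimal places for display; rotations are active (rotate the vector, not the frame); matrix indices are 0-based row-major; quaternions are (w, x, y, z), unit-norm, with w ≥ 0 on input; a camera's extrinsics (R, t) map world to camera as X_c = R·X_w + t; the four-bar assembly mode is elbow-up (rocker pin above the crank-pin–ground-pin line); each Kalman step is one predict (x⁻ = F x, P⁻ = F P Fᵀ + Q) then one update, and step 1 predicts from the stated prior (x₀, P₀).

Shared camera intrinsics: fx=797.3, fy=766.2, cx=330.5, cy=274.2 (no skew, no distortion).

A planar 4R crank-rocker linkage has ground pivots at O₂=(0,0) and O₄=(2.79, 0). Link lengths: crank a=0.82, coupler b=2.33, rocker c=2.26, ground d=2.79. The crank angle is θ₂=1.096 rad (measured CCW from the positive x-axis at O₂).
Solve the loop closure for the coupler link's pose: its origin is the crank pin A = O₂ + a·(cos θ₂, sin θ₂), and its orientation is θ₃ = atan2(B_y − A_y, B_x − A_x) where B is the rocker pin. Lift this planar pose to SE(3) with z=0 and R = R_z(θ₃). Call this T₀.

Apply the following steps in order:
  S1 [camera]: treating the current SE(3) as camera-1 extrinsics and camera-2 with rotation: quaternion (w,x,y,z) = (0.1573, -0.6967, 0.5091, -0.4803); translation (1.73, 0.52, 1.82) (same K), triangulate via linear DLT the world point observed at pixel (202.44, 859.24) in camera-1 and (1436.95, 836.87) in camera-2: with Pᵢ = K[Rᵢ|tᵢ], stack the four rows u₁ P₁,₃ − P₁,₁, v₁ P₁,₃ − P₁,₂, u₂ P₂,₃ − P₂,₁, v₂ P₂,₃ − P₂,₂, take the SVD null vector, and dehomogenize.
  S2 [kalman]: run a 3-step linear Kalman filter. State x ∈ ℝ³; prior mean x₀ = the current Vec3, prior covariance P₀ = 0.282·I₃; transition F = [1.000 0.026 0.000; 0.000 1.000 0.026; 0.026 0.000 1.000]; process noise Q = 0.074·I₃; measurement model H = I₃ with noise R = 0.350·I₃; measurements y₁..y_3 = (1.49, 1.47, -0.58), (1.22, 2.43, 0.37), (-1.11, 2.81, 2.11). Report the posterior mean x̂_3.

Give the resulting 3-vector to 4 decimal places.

source (fourbar_fk): coupler pose = R=[0.7822 -0.6230 0.0000; 0.6230 0.7822 0.0000; 0.0000 0.0000 1.0000], t=(0.3749, 0.7293, 0.0000)
after S1 (triangulate): (-0.6523, -0.1471, 0.2722)
after S2 (kf_track): (0.0970, 1.9554, 0.8795)

result = (0.0970, 1.9554, 0.8795)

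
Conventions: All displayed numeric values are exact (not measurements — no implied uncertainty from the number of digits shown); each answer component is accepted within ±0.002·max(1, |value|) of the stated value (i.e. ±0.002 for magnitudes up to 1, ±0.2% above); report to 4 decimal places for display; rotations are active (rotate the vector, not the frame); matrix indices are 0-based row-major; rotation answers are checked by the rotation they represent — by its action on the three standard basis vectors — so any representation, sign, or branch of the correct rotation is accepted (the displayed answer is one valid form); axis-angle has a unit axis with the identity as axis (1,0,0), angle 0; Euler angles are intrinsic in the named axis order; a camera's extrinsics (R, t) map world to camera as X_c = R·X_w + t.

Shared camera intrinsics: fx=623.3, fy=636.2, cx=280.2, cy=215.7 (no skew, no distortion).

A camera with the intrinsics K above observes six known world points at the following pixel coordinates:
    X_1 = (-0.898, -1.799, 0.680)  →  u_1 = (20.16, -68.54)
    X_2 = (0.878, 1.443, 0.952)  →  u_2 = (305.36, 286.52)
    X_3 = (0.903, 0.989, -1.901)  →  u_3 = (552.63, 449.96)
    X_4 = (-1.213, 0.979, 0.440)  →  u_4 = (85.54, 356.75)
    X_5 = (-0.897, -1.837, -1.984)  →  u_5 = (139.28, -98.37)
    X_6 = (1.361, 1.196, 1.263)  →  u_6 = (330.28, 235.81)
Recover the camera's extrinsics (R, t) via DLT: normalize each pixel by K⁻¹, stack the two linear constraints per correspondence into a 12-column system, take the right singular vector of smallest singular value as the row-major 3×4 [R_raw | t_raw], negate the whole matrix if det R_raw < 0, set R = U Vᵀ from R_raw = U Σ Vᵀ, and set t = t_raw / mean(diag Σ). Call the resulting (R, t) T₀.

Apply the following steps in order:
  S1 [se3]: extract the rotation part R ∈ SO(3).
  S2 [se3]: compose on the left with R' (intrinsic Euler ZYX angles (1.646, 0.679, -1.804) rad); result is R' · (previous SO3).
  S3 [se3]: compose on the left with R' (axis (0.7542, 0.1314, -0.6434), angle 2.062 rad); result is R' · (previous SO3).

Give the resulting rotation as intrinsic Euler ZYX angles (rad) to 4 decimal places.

rotation (euler_zyx) = (0.2859, -0.8643, -0.4076)

source (pnp_recover): camera pose = R=[0.8875 0.0975 -0.4503; -0.2785 0.8921 -0.3558; 0.3670 0.4412 0.8189], t=(-0.2500, -0.0400, 4.2300)
after S1 (rot_of_se3): [0.8875 0.0975 -0.4503; -0.2785 0.8921 -0.3558; 0.3670 0.4412 0.8189]
after S2 (compose_so3): [-0.4809 -0.1824 -0.8576; 0.7736 -0.5485 -0.3172; -0.4126 -0.8160 0.4049]
after S3 (compose_so3): [0.6228 0.0304 -0.7818; 0.1831 0.9658 0.1834; 0.7607 -0.2574 0.5960]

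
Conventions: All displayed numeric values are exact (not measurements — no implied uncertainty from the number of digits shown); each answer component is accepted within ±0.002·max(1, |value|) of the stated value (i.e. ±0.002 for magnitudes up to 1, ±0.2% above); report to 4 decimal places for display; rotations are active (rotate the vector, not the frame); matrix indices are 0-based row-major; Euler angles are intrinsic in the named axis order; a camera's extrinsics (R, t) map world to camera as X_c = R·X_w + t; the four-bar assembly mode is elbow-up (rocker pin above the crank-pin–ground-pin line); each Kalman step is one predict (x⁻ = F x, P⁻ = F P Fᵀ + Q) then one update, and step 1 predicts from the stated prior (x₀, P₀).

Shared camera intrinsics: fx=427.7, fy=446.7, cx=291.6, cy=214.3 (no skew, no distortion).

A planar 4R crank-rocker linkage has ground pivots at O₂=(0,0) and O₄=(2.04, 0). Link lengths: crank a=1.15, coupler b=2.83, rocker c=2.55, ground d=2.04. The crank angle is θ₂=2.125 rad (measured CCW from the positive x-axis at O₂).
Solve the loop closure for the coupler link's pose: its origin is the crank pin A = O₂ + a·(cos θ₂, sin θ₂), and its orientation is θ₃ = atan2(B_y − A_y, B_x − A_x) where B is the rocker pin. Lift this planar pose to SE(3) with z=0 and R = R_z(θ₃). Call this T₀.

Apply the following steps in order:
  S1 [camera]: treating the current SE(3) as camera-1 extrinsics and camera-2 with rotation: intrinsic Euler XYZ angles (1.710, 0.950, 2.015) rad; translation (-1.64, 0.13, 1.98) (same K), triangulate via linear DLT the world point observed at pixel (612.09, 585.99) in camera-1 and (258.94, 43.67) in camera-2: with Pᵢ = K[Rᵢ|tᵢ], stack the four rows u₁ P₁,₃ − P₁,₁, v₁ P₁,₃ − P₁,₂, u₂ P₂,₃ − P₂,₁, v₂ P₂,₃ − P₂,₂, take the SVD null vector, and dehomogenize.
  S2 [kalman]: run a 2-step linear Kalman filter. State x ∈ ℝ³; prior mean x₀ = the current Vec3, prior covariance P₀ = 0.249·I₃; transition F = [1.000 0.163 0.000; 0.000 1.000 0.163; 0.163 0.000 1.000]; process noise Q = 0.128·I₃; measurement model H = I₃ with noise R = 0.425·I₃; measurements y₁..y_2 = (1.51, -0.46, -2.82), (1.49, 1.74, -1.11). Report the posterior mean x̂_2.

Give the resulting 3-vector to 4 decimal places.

source (fourbar_fk): coupler pose = R=[0.8352 -0.5500 0.0000; 0.5500 0.8352 0.0000; 0.0000 0.0000 1.0000], t=(-0.6052, 0.9779, 0.0000)
after S1 (triangulate): (1.9884, -0.6221, 1.8652)
after S2 (kf_track): (1.5275, 0.4165, -0.3756)

result = (1.5275, 0.4165, -0.3756)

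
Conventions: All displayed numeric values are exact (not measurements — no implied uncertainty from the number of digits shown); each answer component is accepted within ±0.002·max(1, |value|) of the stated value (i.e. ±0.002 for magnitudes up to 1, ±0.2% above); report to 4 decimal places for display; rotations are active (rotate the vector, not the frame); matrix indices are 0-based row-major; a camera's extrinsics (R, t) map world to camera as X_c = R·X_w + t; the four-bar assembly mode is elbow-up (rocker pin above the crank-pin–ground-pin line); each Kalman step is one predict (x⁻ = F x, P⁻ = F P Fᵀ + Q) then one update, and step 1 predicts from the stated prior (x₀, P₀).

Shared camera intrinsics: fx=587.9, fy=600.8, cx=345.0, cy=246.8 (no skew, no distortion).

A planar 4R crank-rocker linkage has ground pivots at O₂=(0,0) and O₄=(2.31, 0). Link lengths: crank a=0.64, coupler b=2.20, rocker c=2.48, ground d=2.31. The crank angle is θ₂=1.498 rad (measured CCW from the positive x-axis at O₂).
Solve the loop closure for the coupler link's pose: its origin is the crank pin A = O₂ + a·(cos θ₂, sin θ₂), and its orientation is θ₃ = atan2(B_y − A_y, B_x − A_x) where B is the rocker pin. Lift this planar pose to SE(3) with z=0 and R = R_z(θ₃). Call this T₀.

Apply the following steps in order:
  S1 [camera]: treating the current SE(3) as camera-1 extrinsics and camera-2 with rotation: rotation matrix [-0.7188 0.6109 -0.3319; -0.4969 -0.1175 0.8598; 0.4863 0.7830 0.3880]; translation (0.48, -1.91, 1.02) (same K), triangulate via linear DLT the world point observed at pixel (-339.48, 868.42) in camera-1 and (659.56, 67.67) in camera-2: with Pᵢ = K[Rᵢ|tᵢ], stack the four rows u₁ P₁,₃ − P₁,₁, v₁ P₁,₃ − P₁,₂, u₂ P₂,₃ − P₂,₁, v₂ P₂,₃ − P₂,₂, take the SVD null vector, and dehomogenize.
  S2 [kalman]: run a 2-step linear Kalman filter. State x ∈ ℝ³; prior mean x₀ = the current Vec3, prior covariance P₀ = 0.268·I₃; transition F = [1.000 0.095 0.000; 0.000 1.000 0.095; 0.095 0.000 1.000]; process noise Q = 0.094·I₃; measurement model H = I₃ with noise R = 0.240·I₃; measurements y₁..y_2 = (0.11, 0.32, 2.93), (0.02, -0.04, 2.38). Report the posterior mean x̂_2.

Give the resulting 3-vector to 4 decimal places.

source (fourbar_fk): coupler pose = R=[0.6404 -0.7681 0.0000; 0.7681 0.6404 0.0000; 0.0000 0.0000 1.0000], t=(0.0465, 0.6383, 0.0000)
after S1 (triangulate): (-0.4568, 1.6314, 1.2875)
after S2 (kf_track): (0.0102, 0.5523, 2.2868)

result = (0.0102, 0.5523, 2.2868)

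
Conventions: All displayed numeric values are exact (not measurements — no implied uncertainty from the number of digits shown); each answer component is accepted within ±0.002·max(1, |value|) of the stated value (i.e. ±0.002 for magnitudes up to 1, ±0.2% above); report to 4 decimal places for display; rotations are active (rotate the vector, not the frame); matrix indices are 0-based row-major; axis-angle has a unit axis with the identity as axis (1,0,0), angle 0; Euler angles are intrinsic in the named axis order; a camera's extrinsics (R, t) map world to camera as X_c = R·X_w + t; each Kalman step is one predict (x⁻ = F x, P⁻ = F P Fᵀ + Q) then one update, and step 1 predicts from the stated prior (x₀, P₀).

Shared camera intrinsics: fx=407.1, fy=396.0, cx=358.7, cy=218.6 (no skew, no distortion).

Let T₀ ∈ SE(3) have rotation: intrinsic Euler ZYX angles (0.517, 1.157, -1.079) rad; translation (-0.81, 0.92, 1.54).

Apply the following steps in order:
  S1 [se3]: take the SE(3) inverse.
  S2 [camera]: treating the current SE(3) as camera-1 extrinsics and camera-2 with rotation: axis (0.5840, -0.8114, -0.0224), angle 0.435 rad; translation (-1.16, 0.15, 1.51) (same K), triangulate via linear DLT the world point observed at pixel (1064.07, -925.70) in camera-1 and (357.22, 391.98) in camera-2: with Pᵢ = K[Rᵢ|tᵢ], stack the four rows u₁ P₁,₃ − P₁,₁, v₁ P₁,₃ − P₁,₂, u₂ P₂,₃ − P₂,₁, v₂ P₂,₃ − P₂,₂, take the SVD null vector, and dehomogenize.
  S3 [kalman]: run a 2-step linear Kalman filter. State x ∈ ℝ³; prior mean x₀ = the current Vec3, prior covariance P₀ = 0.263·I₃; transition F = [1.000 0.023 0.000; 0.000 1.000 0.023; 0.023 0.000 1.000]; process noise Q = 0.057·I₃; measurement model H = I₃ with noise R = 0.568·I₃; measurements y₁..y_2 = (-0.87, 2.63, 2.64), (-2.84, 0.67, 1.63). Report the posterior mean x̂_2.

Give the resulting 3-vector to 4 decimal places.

result = (-0.2951, 1.7218, 1.7049)

after S1 (invert_se3): R=[0.3495 0.1987 -0.9156; -0.9350 0.0116 -0.3544; -0.0598 0.9800 0.1899], t=(1.5103, -0.2222, -1.2425)
after S2 (triangulate): (1.7488, 1.9371, 1.2466)
after S3 (kf_track): (-0.2951, 1.7218, 1.7049)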